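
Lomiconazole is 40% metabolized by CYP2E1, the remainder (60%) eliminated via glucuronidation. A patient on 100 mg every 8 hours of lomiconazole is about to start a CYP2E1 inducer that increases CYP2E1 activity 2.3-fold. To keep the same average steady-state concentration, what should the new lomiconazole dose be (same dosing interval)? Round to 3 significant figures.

152 mg

CYP2E1: 0.4 × 2.3 = 0.92
Other: 0.6 (unchanged)
Relative clearance = 0.92 + 0.6 = 1.52.
To maintain the same steady-state level, dose must scale with clearance: new dose = 100 × 1.52 = 152 mg.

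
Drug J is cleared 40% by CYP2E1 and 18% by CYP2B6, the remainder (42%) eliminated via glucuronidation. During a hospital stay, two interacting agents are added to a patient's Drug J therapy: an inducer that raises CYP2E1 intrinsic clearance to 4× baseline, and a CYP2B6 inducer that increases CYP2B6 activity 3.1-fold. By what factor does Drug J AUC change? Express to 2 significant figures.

The CYP2E1 pathway (40% of clearance) rises to 4× activity: 0.4 × 4 = 1.6.
The CYP2B6 pathway (18% of clearance) rises to 3.1× activity: 0.18 × 3.1 = 0.558.
Non-CYP routes (42%) are unchanged.
CL_new/CL_old = 1.6 + 0.558 + 0.42 = 2.578.
Net AUC ratio = 1 / 2.578 = 0.39.

0.39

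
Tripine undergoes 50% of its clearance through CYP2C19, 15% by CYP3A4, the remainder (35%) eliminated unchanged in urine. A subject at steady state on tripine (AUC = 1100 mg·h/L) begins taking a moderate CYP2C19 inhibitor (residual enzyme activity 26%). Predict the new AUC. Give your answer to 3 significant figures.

1.75 × 10³ mg·h/L

The CYP2C19 pathway (50% of clearance) is reduced to 0.26× activity: 0.5 × 0.26 = 0.13.
CYP3A4 (15%) and the residual 35% are unaffected.
New clearance relative to baseline: 0.13 + 0.15 + 0.35 = 0.63.
AUC ∝ 1/CL, so new value = 1100 / 0.63 = 1.75 × 10³ mg·h/L.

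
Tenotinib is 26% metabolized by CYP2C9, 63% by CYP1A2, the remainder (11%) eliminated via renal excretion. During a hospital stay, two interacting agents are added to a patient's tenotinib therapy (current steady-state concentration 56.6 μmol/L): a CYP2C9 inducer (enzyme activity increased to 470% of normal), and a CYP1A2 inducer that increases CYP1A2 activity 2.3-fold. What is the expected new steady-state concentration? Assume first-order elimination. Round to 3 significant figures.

The CYP2C9 pathway (26% of clearance) rises to 4.7× activity: 0.26 × 4.7 = 1.222.
The CYP1A2 pathway (63% of clearance) is boosted to 2.3× activity: 0.63 × 2.3 = 1.449.
Non-CYP routes (11%) are unchanged.
New clearance relative to baseline: 1.222 + 1.449 + 0.11 = 2.781.
Steady-state concentration ∝ 1/CL: new value = 56.6 / 2.781 = 20.4 μmol/L.

20.4 μmol/L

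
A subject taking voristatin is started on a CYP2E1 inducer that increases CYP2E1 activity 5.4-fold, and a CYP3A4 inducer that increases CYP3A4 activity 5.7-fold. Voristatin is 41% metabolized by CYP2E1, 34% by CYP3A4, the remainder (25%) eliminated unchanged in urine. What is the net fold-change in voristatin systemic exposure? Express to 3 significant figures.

0.227

The CYP2E1 pathway (41% of clearance) rises to 5.4× activity: 0.41 × 5.4 = 2.214.
The CYP3A4 pathway (34% of clearance) is boosted to 5.7× activity: 0.34 × 5.7 = 1.938.
Non-CYP routes (25%) are unchanged.
New clearance relative to baseline: 2.214 + 1.938 + 0.25 = 4.402.
Systemic exposure ∝ 1/CL: fold-change = 1 / 4.402 = 0.227.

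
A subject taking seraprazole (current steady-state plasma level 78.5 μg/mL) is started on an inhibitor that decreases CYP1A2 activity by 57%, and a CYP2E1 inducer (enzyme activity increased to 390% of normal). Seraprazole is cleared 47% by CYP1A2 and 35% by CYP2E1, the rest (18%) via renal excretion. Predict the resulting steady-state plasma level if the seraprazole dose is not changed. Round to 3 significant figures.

The CYP1A2 pathway (47% of clearance) is reduced to 0.43× activity: 0.47 × 0.43 = 0.2021.
The CYP2E1 pathway (35% of clearance) rises to 3.9× activity: 0.35 × 3.9 = 1.365.
Non-CYP routes (18%) are unchanged.
New clearance relative to baseline: 0.2021 + 1.365 + 0.18 = 1.7471.
Dividing the baseline by the relative clearance: 78.5 / 1.7471 = 44.9 μg/mL.

44.9 μg/mL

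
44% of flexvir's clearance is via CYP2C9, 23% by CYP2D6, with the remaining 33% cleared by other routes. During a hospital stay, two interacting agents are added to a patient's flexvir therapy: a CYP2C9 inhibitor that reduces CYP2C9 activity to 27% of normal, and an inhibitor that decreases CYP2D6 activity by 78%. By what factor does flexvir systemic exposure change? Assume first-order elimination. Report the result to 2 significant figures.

2.0

CYP2C9: 0.44 × 0.27 = 0.1188
CYP2D6: 0.23 × 0.22 = 0.0506
Other: 0.33 (unchanged)
New clearance relative to baseline: 0.1188 + 0.0506 + 0.33 = 0.4994.
Net systemic exposure ratio = 1 / 0.4994 = 2.0.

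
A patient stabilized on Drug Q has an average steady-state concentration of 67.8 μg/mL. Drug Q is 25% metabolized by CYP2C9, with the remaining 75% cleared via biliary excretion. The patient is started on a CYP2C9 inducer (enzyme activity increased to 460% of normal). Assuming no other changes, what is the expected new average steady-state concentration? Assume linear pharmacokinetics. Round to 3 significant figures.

35.7 μg/mL

CYP2C9: 0.25 × 4.6 = 1.15
Other: 0.75 (unchanged)
CL_new/CL_old = 1.15 + 0.75 = 1.9.
With dosing unchanged, average steady-state concentration scales as 1/CL: 67.8 / 1.9 = 35.7 μg/mL.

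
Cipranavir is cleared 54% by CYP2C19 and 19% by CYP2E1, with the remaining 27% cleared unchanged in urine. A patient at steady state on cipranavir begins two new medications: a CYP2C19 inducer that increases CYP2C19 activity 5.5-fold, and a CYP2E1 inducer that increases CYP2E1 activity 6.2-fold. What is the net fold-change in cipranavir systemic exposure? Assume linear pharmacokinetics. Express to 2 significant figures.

The CYP2C19 pathway (54% of clearance) increases to 5.5× activity: 0.54 × 5.5 = 2.97.
The CYP2E1 pathway (19% of clearance) is boosted to 6.2× activity: 0.19 × 6.2 = 1.178.
Non-CYP routes (27%) are unchanged.
CL_new/CL_old = 2.97 + 1.178 + 0.27 = 4.418.
Net systemic exposure ratio = 1 / 4.418 = 0.23.

0.23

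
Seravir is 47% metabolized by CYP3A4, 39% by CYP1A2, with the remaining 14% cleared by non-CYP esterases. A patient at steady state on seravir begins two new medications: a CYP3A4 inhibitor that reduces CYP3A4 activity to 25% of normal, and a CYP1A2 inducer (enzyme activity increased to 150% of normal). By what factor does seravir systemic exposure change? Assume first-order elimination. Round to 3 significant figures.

1.19

The CYP3A4 pathway (47% of clearance) falls to 0.25× activity: 0.47 × 0.25 = 0.1175.
The CYP1A2 pathway (39% of clearance) rises to 1.5× activity: 0.39 × 1.5 = 0.585.
Non-CYP routes (14%) are unchanged.
New clearance relative to baseline: 0.1175 + 0.585 + 0.14 = 0.8425.
Net systemic exposure ratio = 1 / 0.8425 = 1.19.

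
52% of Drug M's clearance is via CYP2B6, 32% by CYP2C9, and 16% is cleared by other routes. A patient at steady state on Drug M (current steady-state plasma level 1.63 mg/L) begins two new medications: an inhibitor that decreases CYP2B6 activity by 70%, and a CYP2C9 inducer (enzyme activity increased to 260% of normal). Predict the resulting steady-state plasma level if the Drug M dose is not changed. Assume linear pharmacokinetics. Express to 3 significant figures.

1.42 mg/L

CYP2B6: 0.52 × 0.3 = 0.156
CYP2C9: 0.32 × 2.6 = 0.832
Other: 0.16 (unchanged)
CL_new/CL_old = 0.156 + 0.832 + 0.16 = 1.148.
New steady-state plasma level = 1.63 / 1.148 = 1.42 mg/L (concentration scales inversely with clearance).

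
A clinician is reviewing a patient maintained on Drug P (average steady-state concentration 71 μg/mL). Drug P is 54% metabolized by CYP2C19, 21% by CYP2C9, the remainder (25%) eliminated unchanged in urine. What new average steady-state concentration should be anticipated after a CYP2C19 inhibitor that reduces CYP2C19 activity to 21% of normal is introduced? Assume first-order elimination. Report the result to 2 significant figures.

The CYP2C19 pathway (54% of clearance) falls to 0.21× activity: 0.54 × 0.21 = 0.1134.
CYP2C9 (21%) and the residual 25% are unaffected.
New clearance relative to baseline: 0.1134 + 0.21 + 0.25 = 0.5734.
With dosing unchanged, average steady-state concentration scales as 1/CL: 71 / 0.5734 = 1.2 × 10² μg/mL.

1.2 × 10² μg/mL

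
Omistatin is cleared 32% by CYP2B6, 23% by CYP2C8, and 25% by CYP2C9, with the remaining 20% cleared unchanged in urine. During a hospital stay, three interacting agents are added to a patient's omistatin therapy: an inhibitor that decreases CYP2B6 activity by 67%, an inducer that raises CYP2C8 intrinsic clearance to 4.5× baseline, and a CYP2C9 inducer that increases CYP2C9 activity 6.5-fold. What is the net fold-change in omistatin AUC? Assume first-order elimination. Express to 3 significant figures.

CYP2B6: 0.32 × 0.33 = 0.1056
CYP2C8: 0.23 × 4.5 = 1.035
CYP2C9: 0.25 × 6.5 = 1.625
Other: 0.2 (unchanged)
Relative clearance = 0.1056 + 1.035 + 1.625 + 0.2 = 2.9656.
AUC ∝ 1/CL: fold-change = 1 / 2.9656 = 0.337.

0.337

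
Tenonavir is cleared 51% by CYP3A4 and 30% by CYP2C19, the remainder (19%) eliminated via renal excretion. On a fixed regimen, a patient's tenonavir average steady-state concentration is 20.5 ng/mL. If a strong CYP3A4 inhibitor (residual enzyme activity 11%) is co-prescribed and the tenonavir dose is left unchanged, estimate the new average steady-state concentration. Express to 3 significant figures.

The CYP3A4 pathway (51% of clearance) falls to 0.11× activity: 0.51 × 0.11 = 0.0561.
CYP2C19 (30%) and the residual 19% are unaffected.
Relative clearance = 0.0561 + 0.3 + 0.19 = 0.5461.
With dosing unchanged, average steady-state concentration scales as 1/CL: 20.5 / 0.5461 = 37.5 ng/mL.

37.5 ng/mL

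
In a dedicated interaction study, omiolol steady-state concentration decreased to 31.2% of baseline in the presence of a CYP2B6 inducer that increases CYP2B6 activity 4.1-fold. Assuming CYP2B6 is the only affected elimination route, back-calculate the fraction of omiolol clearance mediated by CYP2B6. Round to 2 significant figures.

0.71

CL'/CL = 1 / 0.312 = 3.205
4.1·fm + (1 − fm) = 3.205
fm = (3.205 − 1) / (4.1 − 1) = 0.71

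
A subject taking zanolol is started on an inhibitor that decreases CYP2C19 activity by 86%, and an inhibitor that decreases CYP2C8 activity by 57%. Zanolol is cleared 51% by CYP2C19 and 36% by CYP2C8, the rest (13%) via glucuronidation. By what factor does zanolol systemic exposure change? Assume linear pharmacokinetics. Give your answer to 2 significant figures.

The CYP2C19 pathway (51% of clearance) drops to 0.14× activity: 0.51 × 0.14 = 0.0714.
The CYP2C8 pathway (36% of clearance) is reduced to 0.43× activity: 0.36 × 0.43 = 0.1548.
Non-CYP routes (13%) are unchanged.
Relative clearance = 0.0714 + 0.1548 + 0.13 = 0.3562.
Systemic exposure ∝ 1/CL: fold-change = 1 / 0.3562 = 2.8.

2.8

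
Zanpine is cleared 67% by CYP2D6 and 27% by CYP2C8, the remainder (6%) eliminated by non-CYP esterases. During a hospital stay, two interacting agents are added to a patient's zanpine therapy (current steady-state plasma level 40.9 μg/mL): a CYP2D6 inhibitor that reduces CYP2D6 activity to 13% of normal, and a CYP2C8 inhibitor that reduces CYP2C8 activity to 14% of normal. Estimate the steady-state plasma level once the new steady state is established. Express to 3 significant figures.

CYP2D6: 0.67 × 0.13 = 0.0871
CYP2C8: 0.27 × 0.14 = 0.0378
Other: 0.06 (unchanged)
New clearance relative to baseline: 0.0871 + 0.0378 + 0.06 = 0.1849.
Dividing the baseline by the relative clearance: 40.9 / 0.1849 = 221 μg/mL.

221 μg/mL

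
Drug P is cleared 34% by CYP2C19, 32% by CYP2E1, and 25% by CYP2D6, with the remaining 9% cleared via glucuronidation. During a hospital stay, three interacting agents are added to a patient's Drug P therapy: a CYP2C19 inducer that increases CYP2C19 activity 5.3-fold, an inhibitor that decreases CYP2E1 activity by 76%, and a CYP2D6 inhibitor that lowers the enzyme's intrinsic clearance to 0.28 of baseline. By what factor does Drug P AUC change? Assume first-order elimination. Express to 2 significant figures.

The CYP2C19 pathway (34% of clearance) rises to 5.3× activity: 0.34 × 5.3 = 1.802.
The CYP2E1 pathway (32% of clearance) is reduced to 0.24× activity: 0.32 × 0.24 = 0.0768.
The CYP2D6 pathway (25% of clearance) falls to 0.28× activity: 0.25 × 0.28 = 0.07.
Non-CYP routes (9%) are unchanged.
Relative clearance = 1.802 + 0.0768 + 0.07 + 0.09 = 2.0388.
Because AUC varies inversely with clearance, the combined effect is 1 / 2.0388 = 0.49.

0.49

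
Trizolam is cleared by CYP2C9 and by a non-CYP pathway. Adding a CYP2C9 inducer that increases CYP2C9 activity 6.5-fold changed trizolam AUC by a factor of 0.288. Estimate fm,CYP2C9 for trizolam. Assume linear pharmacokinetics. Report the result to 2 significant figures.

CL'/CL = 1 / 0.288 = 3.472
6.5·fm + (1 − fm) = 3.472
fm = (3.472 − 1) / (6.5 − 1) = 0.45

0.45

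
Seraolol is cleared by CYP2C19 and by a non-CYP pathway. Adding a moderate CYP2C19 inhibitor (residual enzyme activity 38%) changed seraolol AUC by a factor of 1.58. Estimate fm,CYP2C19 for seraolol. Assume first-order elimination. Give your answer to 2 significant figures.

0.59

Let fm be the CYP2C19 fraction. New clearance relative to baseline = fm × 0.38 + (1 − fm).
AUC ratio = 1 / (new CL fraction), so new CL fraction = 1 / 1.58 = 0.6329.
fm × 0.38 + 1 − fm = 0.6329  ⇒  fm × (0.38 − 1) = −0.3671  ⇒  fm = 0.59.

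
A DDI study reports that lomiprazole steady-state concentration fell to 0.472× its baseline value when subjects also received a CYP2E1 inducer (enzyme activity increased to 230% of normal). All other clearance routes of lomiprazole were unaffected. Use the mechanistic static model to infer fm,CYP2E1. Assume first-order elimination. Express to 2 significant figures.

Call the CYP2E1 fraction fm. After the interaction, CL_new/CL_old = fm × 2.3 + (1 − fm).
Steady-state concentration ratio = 1 / (new CL fraction), so new CL fraction = 1 / 0.472 = 2.119.
fm × 2.3 + 1 − fm = 2.119  ⇒  fm × (2.3 − 1) = 1.119  ⇒  fm = 0.86.

0.86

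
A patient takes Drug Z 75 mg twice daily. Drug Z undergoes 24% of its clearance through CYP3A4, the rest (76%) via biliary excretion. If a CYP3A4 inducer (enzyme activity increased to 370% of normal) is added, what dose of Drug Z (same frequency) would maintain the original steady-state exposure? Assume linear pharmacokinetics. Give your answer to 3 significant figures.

CYP3A4: 0.24 × 3.7 = 0.888
Other: 0.76 (unchanged)
Relative clearance = 0.888 + 0.76 = 1.648.
Exposure is unchanged when dose changes in proportion to clearance. New dose = 75 mg × 1.648 = 124 mg.

124 mg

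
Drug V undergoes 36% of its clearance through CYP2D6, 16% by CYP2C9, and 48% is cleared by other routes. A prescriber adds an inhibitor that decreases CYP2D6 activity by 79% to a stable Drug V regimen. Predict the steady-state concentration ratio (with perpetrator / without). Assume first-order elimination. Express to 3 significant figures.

1.40

The CYP2D6 pathway (36% of clearance) drops to 0.21× activity: 0.36 × 0.21 = 0.0756.
CYP2C9 (16%) and the residual 48% are unaffected.
CL_new/CL_old = 0.0756 + 0.16 + 0.48 = 0.7156.
Steady-state concentration ratio = CL_old/CL_new = 1 / 0.7156 = 1.40.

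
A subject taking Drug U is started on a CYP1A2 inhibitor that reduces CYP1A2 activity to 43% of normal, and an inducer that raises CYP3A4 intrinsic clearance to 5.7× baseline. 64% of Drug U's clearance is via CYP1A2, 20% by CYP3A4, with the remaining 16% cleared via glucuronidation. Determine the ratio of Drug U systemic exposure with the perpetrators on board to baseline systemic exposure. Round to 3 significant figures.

CYP1A2: 0.64 × 0.43 = 0.2752
CYP3A4: 0.2 × 5.7 = 1.14
Other: 0.16 (unchanged)
New clearance relative to baseline: 0.2752 + 1.14 + 0.16 = 1.5752.
Net systemic exposure ratio = 1 / 1.5752 = 0.635.

0.635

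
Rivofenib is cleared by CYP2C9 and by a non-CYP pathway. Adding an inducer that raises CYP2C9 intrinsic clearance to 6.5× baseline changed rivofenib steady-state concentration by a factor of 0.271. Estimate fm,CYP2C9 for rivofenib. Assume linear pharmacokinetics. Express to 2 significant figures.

Let fm be the CYP2C9 fraction. New clearance relative to baseline = fm × 6.5 + (1 − fm).
Steady-state concentration ratio = 1 / (new CL fraction), so new CL fraction = 1 / 0.271 = 3.69.
fm × 6.5 + 1 − fm = 3.69  ⇒  fm × (6.5 − 1) = 2.69  ⇒  fm = 0.49.

0.49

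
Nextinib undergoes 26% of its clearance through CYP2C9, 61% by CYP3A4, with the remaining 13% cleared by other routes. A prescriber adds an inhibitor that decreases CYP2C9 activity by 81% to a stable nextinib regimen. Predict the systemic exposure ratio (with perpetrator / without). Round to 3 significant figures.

CYP2C9: 0.26 × 0.19 = 0.0494
CYP3A4: 0.61 (unchanged)
Other: 0.13 (unchanged)
CL_new/CL_old = 0.0494 + 0.61 + 0.13 = 0.7894.
Since systemic exposure ∝ 1/CL, the ratio is 1 / 0.7894 = 1.27.

1.27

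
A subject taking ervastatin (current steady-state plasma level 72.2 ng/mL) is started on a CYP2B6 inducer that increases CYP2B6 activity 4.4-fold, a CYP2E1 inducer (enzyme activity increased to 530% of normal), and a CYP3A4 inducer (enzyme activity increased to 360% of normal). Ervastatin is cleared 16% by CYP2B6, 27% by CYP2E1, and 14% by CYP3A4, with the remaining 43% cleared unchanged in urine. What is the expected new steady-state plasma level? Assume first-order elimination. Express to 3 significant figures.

23.5 ng/mL

The CYP2B6 pathway (16% of clearance) is boosted to 4.4× activity: 0.16 × 4.4 = 0.704.
The CYP2E1 pathway (27% of clearance) increases to 5.3× activity: 0.27 × 5.3 = 1.431.
The CYP3A4 pathway (14% of clearance) increases to 3.6× activity: 0.14 × 3.6 = 0.504.
Non-CYP routes (43%) are unchanged.
New clearance relative to baseline: 0.704 + 1.431 + 0.504 + 0.43 = 3.069.
New steady-state plasma level = 72.2 / 3.069 = 23.5 ng/mL (concentration scales inversely with clearance).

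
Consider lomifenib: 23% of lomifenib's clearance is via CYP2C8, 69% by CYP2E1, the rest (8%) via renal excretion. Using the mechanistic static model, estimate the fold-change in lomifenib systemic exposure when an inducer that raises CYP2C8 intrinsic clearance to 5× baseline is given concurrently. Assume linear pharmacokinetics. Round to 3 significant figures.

CYP2C8: 0.23 × 5 = 1.15
CYP2E1: 0.69 (unchanged)
Other: 0.08 (unchanged)
CL_new/CL_old = 1.15 + 0.69 + 0.08 = 1.92.
Since systemic exposure ∝ 1/CL, the ratio is 1 / 1.92 = 0.521.

0.521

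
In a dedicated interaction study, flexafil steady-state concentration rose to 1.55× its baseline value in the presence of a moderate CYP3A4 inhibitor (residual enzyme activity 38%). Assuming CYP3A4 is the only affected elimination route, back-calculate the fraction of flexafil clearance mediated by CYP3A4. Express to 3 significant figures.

CL'/CL = 1 / 1.55 = 0.6452
0.38·fm + (1 − fm) = 0.6452
fm = (0.6452 − 1) / (0.38 − 1) = 0.572

0.572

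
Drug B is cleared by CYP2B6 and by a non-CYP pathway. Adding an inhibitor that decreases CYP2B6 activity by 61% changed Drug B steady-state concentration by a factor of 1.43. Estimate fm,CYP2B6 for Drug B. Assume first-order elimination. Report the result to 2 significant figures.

Let x = fm,CYP2B6. Because steady-state concentration ∝ 1/CL, relative clearance fell to 1/1.43 = 0.6993.
Setting x·0.39 + (1 − x) = 0.6993 and solving: x = (0.6993 − 1)/(0.39 − 1) = 0.49.

0.49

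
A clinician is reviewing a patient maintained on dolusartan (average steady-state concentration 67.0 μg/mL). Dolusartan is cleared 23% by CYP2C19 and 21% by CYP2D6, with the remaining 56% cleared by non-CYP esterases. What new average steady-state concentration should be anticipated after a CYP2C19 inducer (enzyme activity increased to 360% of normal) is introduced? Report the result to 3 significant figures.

41.9 μg/mL

The CYP2C19 pathway (23% of clearance) increases to 3.6× activity: 0.23 × 3.6 = 0.828.
CYP2D6 (21%) and the residual 56% are unaffected.
CL_new/CL_old = 0.828 + 0.21 + 0.56 = 1.598.
Average steady-state concentration ∝ 1/CL, so new value = 67.0 / 1.598 = 41.9 μg/mL.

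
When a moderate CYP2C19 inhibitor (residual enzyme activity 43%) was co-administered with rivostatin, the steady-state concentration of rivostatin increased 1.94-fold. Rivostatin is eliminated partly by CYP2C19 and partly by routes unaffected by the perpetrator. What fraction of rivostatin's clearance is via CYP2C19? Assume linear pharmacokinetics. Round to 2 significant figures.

CL'/CL = 1 / 1.94 = 0.5155
0.43·fm + (1 − fm) = 0.5155
fm = (0.5155 − 1) / (0.43 − 1) = 0.85

0.85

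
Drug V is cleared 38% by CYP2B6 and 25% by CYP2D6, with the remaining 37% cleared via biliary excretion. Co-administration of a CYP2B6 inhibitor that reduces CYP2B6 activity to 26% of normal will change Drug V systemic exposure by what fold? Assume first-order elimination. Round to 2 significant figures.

1.4

The CYP2B6 pathway (38% of clearance) is reduced to 0.26× activity: 0.38 × 0.26 = 0.0988.
CYP2D6 (25%) and the residual 37% are unaffected.
Relative clearance = 0.0988 + 0.25 + 0.37 = 0.7188.
Systemic exposure is inversely proportional to clearance, so the fold-change is 1 / 0.7188 = 1.4.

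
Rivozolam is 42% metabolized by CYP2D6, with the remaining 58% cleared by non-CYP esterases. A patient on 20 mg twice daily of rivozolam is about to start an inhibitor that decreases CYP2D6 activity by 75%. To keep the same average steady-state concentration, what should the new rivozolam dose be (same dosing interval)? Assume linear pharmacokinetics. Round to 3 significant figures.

The CYP2D6 pathway (42% of clearance) falls to 0.25× activity: 0.42 × 0.25 = 0.105.
The remaining 58% of clearance is unaffected.
New clearance relative to baseline: 0.105 + 0.58 = 0.685.
Exposure is unchanged when dose changes in proportion to clearance. New dose = 20 mg × 0.685 = 13.7 mg.

13.7 mg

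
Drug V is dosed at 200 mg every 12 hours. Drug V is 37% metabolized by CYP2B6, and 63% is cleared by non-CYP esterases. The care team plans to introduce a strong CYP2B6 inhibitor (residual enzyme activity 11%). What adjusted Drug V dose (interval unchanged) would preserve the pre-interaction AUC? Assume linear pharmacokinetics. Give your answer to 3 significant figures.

CYP2B6: 0.37 × 0.11 = 0.0407
Other: 0.63 (unchanged)
CL_new/CL_old = 0.0407 + 0.63 = 0.6707.
Exposure is unchanged when dose changes in proportion to clearance. New dose = 200 mg × 0.6707 = 134 mg.

134 mg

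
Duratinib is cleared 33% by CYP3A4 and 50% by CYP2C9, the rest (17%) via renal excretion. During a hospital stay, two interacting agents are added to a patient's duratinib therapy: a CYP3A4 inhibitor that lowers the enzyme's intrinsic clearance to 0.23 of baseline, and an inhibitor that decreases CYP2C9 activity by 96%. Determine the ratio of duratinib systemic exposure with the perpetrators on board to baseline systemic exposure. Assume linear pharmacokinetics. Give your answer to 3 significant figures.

3.76

The CYP3A4 pathway (33% of clearance) drops to 0.23× activity: 0.33 × 0.23 = 0.0759.
The CYP2C9 pathway (50% of clearance) drops to 0.04× activity: 0.5 × 0.04 = 0.02.
Non-CYP routes (17%) are unchanged.
Relative clearance = 0.0759 + 0.02 + 0.17 = 0.2659.
Net systemic exposure ratio = 1 / 0.2659 = 3.76.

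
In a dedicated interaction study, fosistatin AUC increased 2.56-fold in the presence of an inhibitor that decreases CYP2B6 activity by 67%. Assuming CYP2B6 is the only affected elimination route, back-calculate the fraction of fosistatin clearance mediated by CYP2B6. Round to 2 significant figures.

0.91

Let x = fm,CYP2B6. Because AUC ∝ 1/CL, relative clearance fell to 1/2.56 = 0.3906.
Only the CYP2B6 route changed, so 0.3906 = x·0.33 + (1 − x), giving x = 0.91.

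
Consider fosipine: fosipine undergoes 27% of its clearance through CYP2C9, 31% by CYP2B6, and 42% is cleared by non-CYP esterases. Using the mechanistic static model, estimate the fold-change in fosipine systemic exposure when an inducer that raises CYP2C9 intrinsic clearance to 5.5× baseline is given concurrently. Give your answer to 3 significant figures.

0.451

CYP2C9: 0.27 × 5.5 = 1.485
CYP2B6: 0.31 (unchanged)
Other: 0.42 (unchanged)
New clearance relative to baseline: 1.485 + 0.31 + 0.42 = 2.215.
Systemic exposure ratio = CL_old/CL_new = 1 / 2.215 = 0.451.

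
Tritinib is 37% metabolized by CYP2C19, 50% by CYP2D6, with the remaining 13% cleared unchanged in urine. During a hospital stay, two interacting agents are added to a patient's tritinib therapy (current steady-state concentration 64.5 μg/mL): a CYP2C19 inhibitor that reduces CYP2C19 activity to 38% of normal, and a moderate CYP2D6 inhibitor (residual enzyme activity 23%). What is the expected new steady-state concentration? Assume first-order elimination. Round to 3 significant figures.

167 μg/mL

The CYP2C19 pathway (37% of clearance) falls to 0.38× activity: 0.37 × 0.38 = 0.1406.
The CYP2D6 pathway (50% of clearance) drops to 0.23× activity: 0.5 × 0.23 = 0.115.
Non-CYP routes (13%) are unchanged.
Relative clearance = 0.1406 + 0.115 + 0.13 = 0.3856.
Steady-state concentration ∝ 1/CL: new value = 64.5 / 0.3856 = 167 μg/mL.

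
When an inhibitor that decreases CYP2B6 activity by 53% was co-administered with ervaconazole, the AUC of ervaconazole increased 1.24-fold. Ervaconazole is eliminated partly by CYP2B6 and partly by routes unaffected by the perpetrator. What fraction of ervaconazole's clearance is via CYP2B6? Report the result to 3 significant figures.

Let fm be the CYP2B6 fraction. New clearance relative to baseline = fm × 0.47 + (1 − fm).
AUC ratio = 1 / (new CL fraction), so new CL fraction = 1 / 1.24 = 0.8065.
fm × 0.47 + 1 − fm = 0.8065  ⇒  fm × (0.47 − 1) = −0.1935  ⇒  fm = 0.365.

0.365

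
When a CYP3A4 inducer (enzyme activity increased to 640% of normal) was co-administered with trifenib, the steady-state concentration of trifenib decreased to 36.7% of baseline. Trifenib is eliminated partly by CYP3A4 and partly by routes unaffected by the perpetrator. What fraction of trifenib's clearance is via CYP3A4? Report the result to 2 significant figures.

Call the CYP3A4 fraction fm. After the interaction, CL_new/CL_old = fm × 6.4 + (1 − fm).
Steady-state concentration ratio = 1 / (new CL fraction), so new CL fraction = 1 / 0.367 = 2.725.
fm × 6.4 + 1 − fm = 2.725  ⇒  fm × (6.4 − 1) = 1.725  ⇒  fm = 0.32.

0.32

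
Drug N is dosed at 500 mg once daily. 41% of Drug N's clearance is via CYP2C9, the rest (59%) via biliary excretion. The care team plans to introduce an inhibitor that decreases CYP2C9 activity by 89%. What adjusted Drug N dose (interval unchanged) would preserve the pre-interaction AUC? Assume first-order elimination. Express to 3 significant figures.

318 mg

The CYP2C9 pathway (41% of clearance) is reduced to 0.11× activity: 0.41 × 0.11 = 0.0451.
The remaining 59% of clearance is unaffected.
Relative clearance = 0.0451 + 0.59 = 0.6351.
To maintain the same steady-state level, dose must scale with clearance: new dose = 500 × 0.6351 = 318 mg.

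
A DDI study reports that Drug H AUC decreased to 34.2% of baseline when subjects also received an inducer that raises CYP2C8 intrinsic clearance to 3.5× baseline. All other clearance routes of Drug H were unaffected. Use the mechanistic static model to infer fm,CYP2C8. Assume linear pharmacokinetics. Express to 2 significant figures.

Let fm be the CYP2C8 fraction. New clearance relative to baseline = fm × 3.5 + (1 − fm).
AUC ratio = 1 / (new CL fraction), so new CL fraction = 1 / 0.342 = 2.924.
fm × 3.5 + 1 − fm = 2.924  ⇒  fm × (3.5 − 1) = 1.924  ⇒  fm = 0.77.

0.77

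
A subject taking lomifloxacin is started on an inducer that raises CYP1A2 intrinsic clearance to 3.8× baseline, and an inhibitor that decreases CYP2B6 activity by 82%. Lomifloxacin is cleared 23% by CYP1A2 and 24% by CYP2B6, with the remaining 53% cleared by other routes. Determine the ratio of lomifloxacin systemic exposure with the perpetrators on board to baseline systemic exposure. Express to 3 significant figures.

0.691

The CYP1A2 pathway (23% of clearance) is boosted to 3.8× activity: 0.23 × 3.8 = 0.874.
The CYP2B6 pathway (24% of clearance) falls to 0.18× activity: 0.24 × 0.18 = 0.0432.
Non-CYP routes (53%) are unchanged.
CL_new/CL_old = 0.874 + 0.0432 + 0.53 = 1.4472.
Systemic exposure ∝ 1/CL: fold-change = 1 / 1.4472 = 0.691.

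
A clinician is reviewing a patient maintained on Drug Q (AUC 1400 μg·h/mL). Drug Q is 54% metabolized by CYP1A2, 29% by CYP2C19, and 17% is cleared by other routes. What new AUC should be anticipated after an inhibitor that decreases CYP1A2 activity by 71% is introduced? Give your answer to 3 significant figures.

CYP1A2: 0.54 × 0.29 = 0.1566
CYP2C19: 0.29 (unchanged)
Other: 0.17 (unchanged)
New clearance relative to baseline: 0.1566 + 0.29 + 0.17 = 0.6166.
New AUC = baseline ÷ relative clearance = 1400 / 0.6166 = 2.27 × 10³ μg·h/mL.

2.27 × 10³ μg·h/mL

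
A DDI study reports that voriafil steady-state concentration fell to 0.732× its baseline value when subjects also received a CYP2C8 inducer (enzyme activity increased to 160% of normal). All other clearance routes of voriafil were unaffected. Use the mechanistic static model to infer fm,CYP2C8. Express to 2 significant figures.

CL'/CL = 1 / 0.732 = 1.366
1.6·fm + (1 − fm) = 1.366
fm = (1.366 − 1) / (1.6 − 1) = 0.61

0.61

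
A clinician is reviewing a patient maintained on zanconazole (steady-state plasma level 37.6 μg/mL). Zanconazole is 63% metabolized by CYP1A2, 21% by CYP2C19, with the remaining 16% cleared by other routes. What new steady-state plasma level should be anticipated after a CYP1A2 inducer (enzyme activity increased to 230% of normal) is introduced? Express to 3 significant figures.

The CYP1A2 pathway (63% of clearance) rises to 2.3× activity: 0.63 × 2.3 = 1.449.
CYP2C19 (21%) and the residual 16% are unaffected.
CL_new/CL_old = 1.449 + 0.21 + 0.16 = 1.819.
New steady-state plasma level = baseline ÷ relative clearance = 37.6 / 1.819 = 20.7 μg/mL.

20.7 μg/mL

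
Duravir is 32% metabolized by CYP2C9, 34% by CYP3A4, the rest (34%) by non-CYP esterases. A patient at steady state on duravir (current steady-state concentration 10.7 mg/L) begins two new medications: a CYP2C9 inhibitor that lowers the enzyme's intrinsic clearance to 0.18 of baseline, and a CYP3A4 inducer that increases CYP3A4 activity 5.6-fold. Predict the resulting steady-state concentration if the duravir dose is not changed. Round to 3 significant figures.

4.65 mg/L

The CYP2C9 pathway (32% of clearance) falls to 0.18× activity: 0.32 × 0.18 = 0.0576.
The CYP3A4 pathway (34% of clearance) increases to 5.6× activity: 0.34 × 5.6 = 1.904.
The remaining 34% of clearance is unaffected.
Relative clearance = 0.0576 + 1.904 + 0.34 = 2.3016.
Steady-state concentration ∝ 1/CL: new value = 10.7 / 2.3016 = 4.65 mg/L.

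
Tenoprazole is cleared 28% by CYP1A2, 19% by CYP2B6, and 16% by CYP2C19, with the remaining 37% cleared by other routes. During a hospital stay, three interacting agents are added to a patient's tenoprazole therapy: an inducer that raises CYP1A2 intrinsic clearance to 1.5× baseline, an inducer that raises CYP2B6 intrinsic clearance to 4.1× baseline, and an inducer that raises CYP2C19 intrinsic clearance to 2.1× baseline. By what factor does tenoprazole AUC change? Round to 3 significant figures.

0.525

CYP1A2: 0.28 × 1.5 = 0.42
CYP2B6: 0.19 × 4.1 = 0.779
CYP2C19: 0.16 × 2.1 = 0.336
Other: 0.37 (unchanged)
Relative clearance = 0.42 + 0.779 + 0.336 + 0.37 = 1.905.
Because AUC varies inversely with clearance, the combined effect is 1 / 1.905 = 0.525.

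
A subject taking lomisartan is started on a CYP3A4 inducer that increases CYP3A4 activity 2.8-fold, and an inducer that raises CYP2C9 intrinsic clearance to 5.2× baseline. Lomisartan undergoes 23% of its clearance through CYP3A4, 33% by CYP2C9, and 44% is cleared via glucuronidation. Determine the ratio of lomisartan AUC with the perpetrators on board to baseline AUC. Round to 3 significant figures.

0.357

The CYP3A4 pathway (23% of clearance) increases to 2.8× activity: 0.23 × 2.8 = 0.644.
The CYP2C9 pathway (33% of clearance) is boosted to 5.2× activity: 0.33 × 5.2 = 1.716.
Non-CYP routes (44%) are unchanged.
CL_new/CL_old = 0.644 + 1.716 + 0.44 = 2.8.
Net AUC ratio = 1 / 2.8 = 0.357.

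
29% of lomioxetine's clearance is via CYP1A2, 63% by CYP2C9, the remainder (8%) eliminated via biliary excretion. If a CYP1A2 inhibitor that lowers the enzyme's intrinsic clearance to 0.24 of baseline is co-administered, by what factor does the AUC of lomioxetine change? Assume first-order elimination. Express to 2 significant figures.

The CYP1A2 pathway (29% of clearance) falls to 0.24× activity: 0.29 × 0.24 = 0.0696.
CYP2C9 (63%) and the residual 8% are unaffected.
CL_new/CL_old = 0.0696 + 0.63 + 0.08 = 0.7796.
AUC ratio = CL_old/CL_new = 1 / 0.7796 = 1.3.

1.3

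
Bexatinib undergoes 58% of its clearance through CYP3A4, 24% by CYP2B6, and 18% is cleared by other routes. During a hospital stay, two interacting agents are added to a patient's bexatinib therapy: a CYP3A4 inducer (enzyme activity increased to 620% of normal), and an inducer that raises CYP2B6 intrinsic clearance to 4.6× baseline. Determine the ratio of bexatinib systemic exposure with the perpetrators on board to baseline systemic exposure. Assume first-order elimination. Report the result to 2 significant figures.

0.20

CYP3A4: 0.58 × 6.2 = 3.596
CYP2B6: 0.24 × 4.6 = 1.104
Other: 0.18 (unchanged)
Relative clearance = 3.596 + 1.104 + 0.18 = 4.88.
Net systemic exposure ratio = 1 / 4.88 = 0.20.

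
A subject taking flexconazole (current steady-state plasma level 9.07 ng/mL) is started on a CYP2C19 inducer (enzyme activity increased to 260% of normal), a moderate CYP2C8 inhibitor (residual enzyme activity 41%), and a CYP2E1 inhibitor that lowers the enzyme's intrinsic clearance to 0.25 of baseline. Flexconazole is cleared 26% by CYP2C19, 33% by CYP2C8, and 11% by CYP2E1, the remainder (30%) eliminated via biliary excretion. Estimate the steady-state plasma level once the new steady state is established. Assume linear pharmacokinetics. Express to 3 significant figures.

7.96 ng/mL

The CYP2C19 pathway (26% of clearance) rises to 2.6× activity: 0.26 × 2.6 = 0.676.
The CYP2C8 pathway (33% of clearance) falls to 0.41× activity: 0.33 × 0.41 = 0.1353.
The CYP2E1 pathway (11% of clearance) drops to 0.25× activity: 0.11 × 0.25 = 0.0275.
The remaining 30% of clearance is unaffected.
CL_new/CL_old = 0.676 + 0.1353 + 0.0275 + 0.3 = 1.1388.
Dividing the baseline by the relative clearance: 9.07 / 1.1388 = 7.96 ng/mL.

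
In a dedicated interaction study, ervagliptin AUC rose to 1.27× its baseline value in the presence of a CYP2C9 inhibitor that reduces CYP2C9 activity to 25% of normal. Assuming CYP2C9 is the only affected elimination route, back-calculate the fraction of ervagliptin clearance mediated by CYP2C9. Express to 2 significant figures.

0.28

Let fm be the CYP2C9 fraction. New clearance relative to baseline = fm × 0.25 + (1 − fm).
AUC ratio = 1 / (new CL fraction), so new CL fraction = 1 / 1.27 = 0.7874.
fm × 0.25 + 1 − fm = 0.7874  ⇒  fm × (0.25 − 1) = −0.2126  ⇒  fm = 0.28.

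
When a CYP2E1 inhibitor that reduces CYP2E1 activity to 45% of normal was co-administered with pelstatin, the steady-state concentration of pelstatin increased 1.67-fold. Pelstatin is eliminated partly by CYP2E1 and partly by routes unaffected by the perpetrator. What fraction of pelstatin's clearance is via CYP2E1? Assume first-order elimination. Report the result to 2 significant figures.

0.73

Write x for the fraction cleared via CYP2E1. The observed steady-state concentration change means clearance fell to 1/1.67 = 0.5988 of baseline.
Only the CYP2E1 route changed, so 0.5988 = x·0.45 + (1 − x), giving x = 0.73.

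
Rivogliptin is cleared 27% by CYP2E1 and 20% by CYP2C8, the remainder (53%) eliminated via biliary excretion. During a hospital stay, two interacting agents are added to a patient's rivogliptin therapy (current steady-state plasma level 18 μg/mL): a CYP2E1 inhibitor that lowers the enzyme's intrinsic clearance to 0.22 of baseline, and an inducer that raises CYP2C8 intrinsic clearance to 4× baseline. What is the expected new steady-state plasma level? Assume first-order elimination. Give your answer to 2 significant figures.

The CYP2E1 pathway (27% of clearance) falls to 0.22× activity: 0.27 × 0.22 = 0.0594.
The CYP2C8 pathway (20% of clearance) is boosted to 4× activity: 0.2 × 4 = 0.8.
Non-CYP routes (53%) are unchanged.
New clearance relative to baseline: 0.0594 + 0.8 + 0.53 = 1.3894.
Steady-state plasma level ∝ 1/CL: new value = 18 / 1.3894 = 13 μg/mL.

13 μg/mL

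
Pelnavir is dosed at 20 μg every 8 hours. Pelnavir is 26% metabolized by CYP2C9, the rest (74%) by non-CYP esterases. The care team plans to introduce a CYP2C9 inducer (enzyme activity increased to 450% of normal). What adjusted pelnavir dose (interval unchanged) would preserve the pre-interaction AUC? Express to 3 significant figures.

38.2 μg

CYP2C9: 0.26 × 4.5 = 1.17
Other: 0.74 (unchanged)
Relative clearance = 1.17 + 0.74 = 1.91.
To maintain the same steady-state level, dose must scale with clearance: new dose = 20 × 1.91 = 38.2 μg.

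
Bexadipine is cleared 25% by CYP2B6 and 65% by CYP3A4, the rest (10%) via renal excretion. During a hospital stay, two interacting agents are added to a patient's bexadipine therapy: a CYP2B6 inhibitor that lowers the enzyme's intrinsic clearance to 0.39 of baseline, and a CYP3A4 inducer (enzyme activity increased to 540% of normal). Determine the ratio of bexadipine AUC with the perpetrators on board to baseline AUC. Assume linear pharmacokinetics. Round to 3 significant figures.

0.270

CYP2B6: 0.25 × 0.39 = 0.0975
CYP3A4: 0.65 × 5.4 = 3.51
Other: 0.1 (unchanged)
Relative clearance = 0.0975 + 3.51 + 0.1 = 3.7075.
Because AUC varies inversely with clearance, the combined effect is 1 / 3.7075 = 0.270.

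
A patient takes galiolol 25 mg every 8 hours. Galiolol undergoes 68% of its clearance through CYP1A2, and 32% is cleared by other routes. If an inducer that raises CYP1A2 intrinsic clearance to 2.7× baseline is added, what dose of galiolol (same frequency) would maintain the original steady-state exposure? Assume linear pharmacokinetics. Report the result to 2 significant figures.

54 mg

CYP1A2: 0.68 × 2.7 = 1.836
Other: 0.32 (unchanged)
Relative clearance = 1.836 + 0.32 = 2.156.
Css,avg = (dose rate)/CL, so holding Css fixed requires dose ∝ CL: 25 × 2.156 = 54 mg.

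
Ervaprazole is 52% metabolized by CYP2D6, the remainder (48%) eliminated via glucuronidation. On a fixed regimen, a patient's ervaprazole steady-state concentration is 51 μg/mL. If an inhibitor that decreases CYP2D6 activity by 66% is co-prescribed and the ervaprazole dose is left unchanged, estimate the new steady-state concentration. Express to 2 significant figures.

78 μg/mL

The CYP2D6 pathway (52% of clearance) drops to 0.34× activity: 0.52 × 0.34 = 0.1768.
Non-CYP routes (48%) are unchanged.
CL_new/CL_old = 0.1768 + 0.48 = 0.6568.
New steady-state concentration = baseline ÷ relative clearance = 51 / 0.6568 = 78 μg/mL.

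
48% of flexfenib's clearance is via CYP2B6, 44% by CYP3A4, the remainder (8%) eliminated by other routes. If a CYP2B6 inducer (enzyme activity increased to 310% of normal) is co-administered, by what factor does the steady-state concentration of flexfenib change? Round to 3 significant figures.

The CYP2B6 pathway (48% of clearance) rises to 3.1× activity: 0.48 × 3.1 = 1.488.
CYP3A4 (44%) and the residual 8% are unaffected.
New clearance relative to baseline: 1.488 + 0.44 + 0.08 = 2.008.
Since steady-state concentration ∝ 1/CL, the ratio is 1 / 2.008 = 0.498.

0.498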